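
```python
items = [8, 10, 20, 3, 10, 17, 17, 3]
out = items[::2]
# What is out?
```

items has length 8. The slice items[::2] selects indices [0, 2, 4, 6] (0->8, 2->20, 4->10, 6->17), giving [8, 20, 10, 17].

[8, 20, 10, 17]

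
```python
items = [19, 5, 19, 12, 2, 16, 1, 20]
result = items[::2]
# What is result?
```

items has length 8. The slice items[::2] selects indices [0, 2, 4, 6] (0->19, 2->19, 4->2, 6->1), giving [19, 19, 2, 1].

[19, 19, 2, 1]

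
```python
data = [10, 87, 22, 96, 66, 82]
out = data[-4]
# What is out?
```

data has length 6. Negative index -4 maps to positive index 6 + (-4) = 2. data[2] = 22.

22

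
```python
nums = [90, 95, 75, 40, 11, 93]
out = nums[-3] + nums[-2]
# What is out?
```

nums has length 6. Negative index -3 maps to positive index 6 + (-3) = 3. nums[3] = 40.
nums has length 6. Negative index -2 maps to positive index 6 + (-2) = 4. nums[4] = 11.
Sum: 40 + 11 = 51.

51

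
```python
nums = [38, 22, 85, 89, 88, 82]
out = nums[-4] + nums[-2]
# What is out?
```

nums has length 6. Negative index -4 maps to positive index 6 + (-4) = 2. nums[2] = 85.
nums has length 6. Negative index -2 maps to positive index 6 + (-2) = 4. nums[4] = 88.
Sum: 85 + 88 = 173.

173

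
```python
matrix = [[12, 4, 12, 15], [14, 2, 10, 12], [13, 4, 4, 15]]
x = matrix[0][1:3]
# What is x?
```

matrix[0] = [12, 4, 12, 15]. matrix[0] has length 4. The slice matrix[0][1:3] selects indices [1, 2] (1->4, 2->12), giving [4, 12].

[4, 12]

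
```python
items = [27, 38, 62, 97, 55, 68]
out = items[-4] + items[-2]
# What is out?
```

items has length 6. Negative index -4 maps to positive index 6 + (-4) = 2. items[2] = 62.
items has length 6. Negative index -2 maps to positive index 6 + (-2) = 4. items[4] = 55.
Sum: 62 + 55 = 117.

117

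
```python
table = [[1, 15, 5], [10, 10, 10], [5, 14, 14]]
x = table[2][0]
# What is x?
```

table[2] = [5, 14, 14]. Taking column 0 of that row yields 5.

5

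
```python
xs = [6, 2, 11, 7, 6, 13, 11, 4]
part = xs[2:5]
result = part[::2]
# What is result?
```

xs has length 8. The slice xs[2:5] selects indices [2, 3, 4] (2->11, 3->7, 4->6), giving [11, 7, 6]. So part = [11, 7, 6]. part has length 3. The slice part[::2] selects indices [0, 2] (0->11, 2->6), giving [11, 6].

[11, 6]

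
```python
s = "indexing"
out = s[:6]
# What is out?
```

s has length 8. The slice s[:6] selects indices [0, 1, 2, 3, 4, 5] (0->'i', 1->'n', 2->'d', 3->'e', 4->'x', 5->'i'), giving 'indexi'.

'indexi'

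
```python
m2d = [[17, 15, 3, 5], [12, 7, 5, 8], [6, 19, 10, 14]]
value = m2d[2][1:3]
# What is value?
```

m2d[2] = [6, 19, 10, 14]. m2d[2] has length 4. The slice m2d[2][1:3] selects indices [1, 2] (1->19, 2->10), giving [19, 10].

[19, 10]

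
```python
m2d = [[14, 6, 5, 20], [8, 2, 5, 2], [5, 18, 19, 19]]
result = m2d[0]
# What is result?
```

m2d has 3 rows. Row 0 is [14, 6, 5, 20].

[14, 6, 5, 20]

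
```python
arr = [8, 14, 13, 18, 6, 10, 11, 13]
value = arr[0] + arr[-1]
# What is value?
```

arr has length 8. arr[0] = 8.
arr has length 8. Negative index -1 maps to positive index 8 + (-1) = 7. arr[7] = 13.
Sum: 8 + 13 = 21.

21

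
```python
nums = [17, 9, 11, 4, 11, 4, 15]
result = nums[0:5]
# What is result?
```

nums has length 7. The slice nums[0:5] selects indices [0, 1, 2, 3, 4] (0->17, 1->9, 2->11, 3->4, 4->11), giving [17, 9, 11, 4, 11].

[17, 9, 11, 4, 11]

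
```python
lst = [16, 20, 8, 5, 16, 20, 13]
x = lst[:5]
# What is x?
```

lst has length 7. The slice lst[:5] selects indices [0, 1, 2, 3, 4] (0->16, 1->20, 2->8, 3->5, 4->16), giving [16, 20, 8, 5, 16].

[16, 20, 8, 5, 16]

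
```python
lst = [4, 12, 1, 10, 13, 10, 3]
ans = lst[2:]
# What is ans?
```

lst has length 7. The slice lst[2:] selects indices [2, 3, 4, 5, 6] (2->1, 3->10, 4->13, 5->10, 6->3), giving [1, 10, 13, 10, 3].

[1, 10, 13, 10, 3]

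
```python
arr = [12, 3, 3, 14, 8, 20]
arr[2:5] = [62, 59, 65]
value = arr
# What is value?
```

arr starts as [12, 3, 3, 14, 8, 20] (length 6). The slice arr[2:5] covers indices [2, 3, 4] with values [3, 14, 8]. Replacing that slice with [62, 59, 65] (same length) produces [12, 3, 62, 59, 65, 20].

[12, 3, 62, 59, 65, 20]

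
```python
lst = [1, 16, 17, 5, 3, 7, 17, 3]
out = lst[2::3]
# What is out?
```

lst has length 8. The slice lst[2::3] selects indices [2, 5] (2->17, 5->7), giving [17, 7].

[17, 7]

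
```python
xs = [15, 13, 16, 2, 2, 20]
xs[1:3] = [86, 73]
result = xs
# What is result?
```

xs starts as [15, 13, 16, 2, 2, 20] (length 6). The slice xs[1:3] covers indices [1, 2] with values [13, 16]. Replacing that slice with [86, 73] (same length) produces [15, 86, 73, 2, 2, 20].

[15, 86, 73, 2, 2, 20]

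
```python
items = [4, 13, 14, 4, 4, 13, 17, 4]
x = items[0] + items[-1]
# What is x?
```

items has length 8. items[0] = 4.
items has length 8. Negative index -1 maps to positive index 8 + (-1) = 7. items[7] = 4.
Sum: 4 + 4 = 8.

8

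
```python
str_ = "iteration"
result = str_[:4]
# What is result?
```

str_ has length 9. The slice str_[:4] selects indices [0, 1, 2, 3] (0->'i', 1->'t', 2->'e', 3->'r'), giving 'iter'.

'iter'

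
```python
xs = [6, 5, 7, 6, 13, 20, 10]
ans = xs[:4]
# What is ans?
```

xs has length 7. The slice xs[:4] selects indices [0, 1, 2, 3] (0->6, 1->5, 2->7, 3->6), giving [6, 5, 7, 6].

[6, 5, 7, 6]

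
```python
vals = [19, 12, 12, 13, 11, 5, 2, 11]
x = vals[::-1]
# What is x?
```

vals has length 8. The slice vals[::-1] selects indices [7, 6, 5, 4, 3, 2, 1, 0] (7->11, 6->2, 5->5, 4->11, 3->13, 2->12, 1->12, 0->19), giving [11, 2, 5, 11, 13, 12, 12, 19].

[11, 2, 5, 11, 13, 12, 12, 19]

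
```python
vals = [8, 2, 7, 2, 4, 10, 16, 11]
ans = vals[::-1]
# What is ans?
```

vals has length 8. The slice vals[::-1] selects indices [7, 6, 5, 4, 3, 2, 1, 0] (7->11, 6->16, 5->10, 4->4, 3->2, 2->7, 1->2, 0->8), giving [11, 16, 10, 4, 2, 7, 2, 8].

[11, 16, 10, 4, 2, 7, 2, 8]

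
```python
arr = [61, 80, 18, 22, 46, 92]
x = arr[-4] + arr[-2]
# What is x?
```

arr has length 6. Negative index -4 maps to positive index 6 + (-4) = 2. arr[2] = 18.
arr has length 6. Negative index -2 maps to positive index 6 + (-2) = 4. arr[4] = 46.
Sum: 18 + 46 = 64.

64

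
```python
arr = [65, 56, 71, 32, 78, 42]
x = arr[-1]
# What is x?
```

arr has length 6. Negative index -1 maps to positive index 6 + (-1) = 5. arr[5] = 42.

42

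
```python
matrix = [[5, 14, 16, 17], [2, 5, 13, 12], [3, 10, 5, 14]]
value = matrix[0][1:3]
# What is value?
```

matrix[0] = [5, 14, 16, 17]. matrix[0] has length 4. The slice matrix[0][1:3] selects indices [1, 2] (1->14, 2->16), giving [14, 16].

[14, 16]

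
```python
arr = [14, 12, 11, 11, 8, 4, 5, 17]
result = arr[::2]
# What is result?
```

arr has length 8. The slice arr[::2] selects indices [0, 2, 4, 6] (0->14, 2->11, 4->8, 6->5), giving [14, 11, 8, 5].

[14, 11, 8, 5]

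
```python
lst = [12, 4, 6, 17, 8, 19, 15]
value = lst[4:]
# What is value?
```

lst has length 7. The slice lst[4:] selects indices [4, 5, 6] (4->8, 5->19, 6->15), giving [8, 19, 15].

[8, 19, 15]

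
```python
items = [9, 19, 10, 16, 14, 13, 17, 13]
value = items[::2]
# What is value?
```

items has length 8. The slice items[::2] selects indices [0, 2, 4, 6] (0->9, 2->10, 4->14, 6->17), giving [9, 10, 14, 17].

[9, 10, 14, 17]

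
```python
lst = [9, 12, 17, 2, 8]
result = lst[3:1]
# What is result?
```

lst has length 5. The slice lst[3:1] resolves to an empty index range, so the result is [].

[]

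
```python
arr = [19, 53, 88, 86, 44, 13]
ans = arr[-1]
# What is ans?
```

arr has length 6. Negative index -1 maps to positive index 6 + (-1) = 5. arr[5] = 13.

13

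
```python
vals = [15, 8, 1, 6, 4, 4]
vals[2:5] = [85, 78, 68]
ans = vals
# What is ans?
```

vals starts as [15, 8, 1, 6, 4, 4] (length 6). The slice vals[2:5] covers indices [2, 3, 4] with values [1, 6, 4]. Replacing that slice with [85, 78, 68] (same length) produces [15, 8, 85, 78, 68, 4].

[15, 8, 85, 78, 68, 4]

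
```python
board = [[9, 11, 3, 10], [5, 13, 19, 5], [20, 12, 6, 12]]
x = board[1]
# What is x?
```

board has 3 rows. Row 1 is [5, 13, 19, 5].

[5, 13, 19, 5]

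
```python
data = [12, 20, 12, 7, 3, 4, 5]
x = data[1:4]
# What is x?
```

data has length 7. The slice data[1:4] selects indices [1, 2, 3] (1->20, 2->12, 3->7), giving [20, 12, 7].

[20, 12, 7]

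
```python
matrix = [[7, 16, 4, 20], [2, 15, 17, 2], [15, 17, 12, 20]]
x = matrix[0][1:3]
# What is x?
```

matrix[0] = [7, 16, 4, 20]. matrix[0] has length 4. The slice matrix[0][1:3] selects indices [1, 2] (1->16, 2->4), giving [16, 4].

[16, 4]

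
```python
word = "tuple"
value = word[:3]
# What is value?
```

word has length 5. The slice word[:3] selects indices [0, 1, 2] (0->'t', 1->'u', 2->'p'), giving 'tup'.

'tup'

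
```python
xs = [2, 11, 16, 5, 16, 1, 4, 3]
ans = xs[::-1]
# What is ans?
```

xs has length 8. The slice xs[::-1] selects indices [7, 6, 5, 4, 3, 2, 1, 0] (7->3, 6->4, 5->1, 4->16, 3->5, 2->16, 1->11, 0->2), giving [3, 4, 1, 16, 5, 16, 11, 2].

[3, 4, 1, 16, 5, 16, 11, 2]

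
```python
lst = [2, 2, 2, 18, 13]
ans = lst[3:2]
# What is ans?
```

lst has length 5. The slice lst[3:2] resolves to an empty index range, so the result is [].

[]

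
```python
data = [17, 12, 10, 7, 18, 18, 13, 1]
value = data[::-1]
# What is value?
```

data has length 8. The slice data[::-1] selects indices [7, 6, 5, 4, 3, 2, 1, 0] (7->1, 6->13, 5->18, 4->18, 3->7, 2->10, 1->12, 0->17), giving [1, 13, 18, 18, 7, 10, 12, 17].

[1, 13, 18, 18, 7, 10, 12, 17]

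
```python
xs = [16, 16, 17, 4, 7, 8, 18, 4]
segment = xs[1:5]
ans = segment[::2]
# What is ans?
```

xs has length 8. The slice xs[1:5] selects indices [1, 2, 3, 4] (1->16, 2->17, 3->4, 4->7), giving [16, 17, 4, 7]. So segment = [16, 17, 4, 7]. segment has length 4. The slice segment[::2] selects indices [0, 2] (0->16, 2->4), giving [16, 4].

[16, 4]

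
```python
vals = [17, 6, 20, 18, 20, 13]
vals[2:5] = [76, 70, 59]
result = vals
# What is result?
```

vals starts as [17, 6, 20, 18, 20, 13] (length 6). The slice vals[2:5] covers indices [2, 3, 4] with values [20, 18, 20]. Replacing that slice with [76, 70, 59] (same length) produces [17, 6, 76, 70, 59, 13].

[17, 6, 76, 70, 59, 13]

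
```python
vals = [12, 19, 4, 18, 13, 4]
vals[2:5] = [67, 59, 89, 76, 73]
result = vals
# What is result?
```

vals starts as [12, 19, 4, 18, 13, 4] (length 6). The slice vals[2:5] covers indices [2, 3, 4] with values [4, 18, 13]. Replacing that slice with [67, 59, 89, 76, 73] (different length) produces [12, 19, 67, 59, 89, 76, 73, 4].

[12, 19, 67, 59, 89, 76, 73, 4]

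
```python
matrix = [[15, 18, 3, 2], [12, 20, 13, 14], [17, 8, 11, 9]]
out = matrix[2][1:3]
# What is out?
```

matrix[2] = [17, 8, 11, 9]. matrix[2] has length 4. The slice matrix[2][1:3] selects indices [1, 2] (1->8, 2->11), giving [8, 11].

[8, 11]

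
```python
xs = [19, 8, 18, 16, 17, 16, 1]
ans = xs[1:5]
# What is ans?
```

xs has length 7. The slice xs[1:5] selects indices [1, 2, 3, 4] (1->8, 2->18, 3->16, 4->17), giving [8, 18, 16, 17].

[8, 18, 16, 17]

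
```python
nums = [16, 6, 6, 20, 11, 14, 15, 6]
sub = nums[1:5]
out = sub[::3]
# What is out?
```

nums has length 8. The slice nums[1:5] selects indices [1, 2, 3, 4] (1->6, 2->6, 3->20, 4->11), giving [6, 6, 20, 11]. So sub = [6, 6, 20, 11]. sub has length 4. The slice sub[::3] selects indices [0, 3] (0->6, 3->11), giving [6, 11].

[6, 11]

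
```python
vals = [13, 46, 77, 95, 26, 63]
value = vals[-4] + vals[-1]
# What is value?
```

vals has length 6. Negative index -4 maps to positive index 6 + (-4) = 2. vals[2] = 77.
vals has length 6. Negative index -1 maps to positive index 6 + (-1) = 5. vals[5] = 63.
Sum: 77 + 63 = 140.

140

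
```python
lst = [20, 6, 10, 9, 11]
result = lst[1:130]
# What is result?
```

lst has length 5. The slice lst[1:130] selects indices [1, 2, 3, 4] (1->6, 2->10, 3->9, 4->11), giving [6, 10, 9, 11].

[6, 10, 9, 11]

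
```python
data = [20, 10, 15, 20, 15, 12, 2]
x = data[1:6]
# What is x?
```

data has length 7. The slice data[1:6] selects indices [1, 2, 3, 4, 5] (1->10, 2->15, 3->20, 4->15, 5->12), giving [10, 15, 20, 15, 12].

[10, 15, 20, 15, 12]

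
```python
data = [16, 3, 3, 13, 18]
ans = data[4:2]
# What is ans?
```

data has length 5. The slice data[4:2] resolves to an empty index range, so the result is [].

[]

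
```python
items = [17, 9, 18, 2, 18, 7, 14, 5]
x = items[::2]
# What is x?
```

items has length 8. The slice items[::2] selects indices [0, 2, 4, 6] (0->17, 2->18, 4->18, 6->14), giving [17, 18, 18, 14].

[17, 18, 18, 14]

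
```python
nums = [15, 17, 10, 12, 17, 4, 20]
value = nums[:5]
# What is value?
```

nums has length 7. The slice nums[:5] selects indices [0, 1, 2, 3, 4] (0->15, 1->17, 2->10, 3->12, 4->17), giving [15, 17, 10, 12, 17].

[15, 17, 10, 12, 17]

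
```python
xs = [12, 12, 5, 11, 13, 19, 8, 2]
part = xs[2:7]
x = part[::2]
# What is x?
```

xs has length 8. The slice xs[2:7] selects indices [2, 3, 4, 5, 6] (2->5, 3->11, 4->13, 5->19, 6->8), giving [5, 11, 13, 19, 8]. So part = [5, 11, 13, 19, 8]. part has length 5. The slice part[::2] selects indices [0, 2, 4] (0->5, 2->13, 4->8), giving [5, 13, 8].

[5, 13, 8]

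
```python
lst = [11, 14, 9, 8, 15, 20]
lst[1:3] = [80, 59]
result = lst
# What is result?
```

lst starts as [11, 14, 9, 8, 15, 20] (length 6). The slice lst[1:3] covers indices [1, 2] with values [14, 9]. Replacing that slice with [80, 59] (same length) produces [11, 80, 59, 8, 15, 20].

[11, 80, 59, 8, 15, 20]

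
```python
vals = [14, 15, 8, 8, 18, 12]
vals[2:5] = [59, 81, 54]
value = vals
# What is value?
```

vals starts as [14, 15, 8, 8, 18, 12] (length 6). The slice vals[2:5] covers indices [2, 3, 4] with values [8, 8, 18]. Replacing that slice with [59, 81, 54] (same length) produces [14, 15, 59, 81, 54, 12].

[14, 15, 59, 81, 54, 12]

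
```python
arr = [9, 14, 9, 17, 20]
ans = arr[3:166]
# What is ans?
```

arr has length 5. The slice arr[3:166] selects indices [3, 4] (3->17, 4->20), giving [17, 20].

[17, 20]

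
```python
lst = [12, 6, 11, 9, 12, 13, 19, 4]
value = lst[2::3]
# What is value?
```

lst has length 8. The slice lst[2::3] selects indices [2, 5] (2->11, 5->13), giving [11, 13].

[11, 13]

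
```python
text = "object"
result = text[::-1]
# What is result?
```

text has length 6. The slice text[::-1] selects indices [5, 4, 3, 2, 1, 0] (5->'t', 4->'c', 3->'e', 2->'j', 1->'b', 0->'o'), giving 'tcejbo'.

'tcejbo'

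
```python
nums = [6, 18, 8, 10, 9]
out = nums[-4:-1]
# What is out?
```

nums has length 5. The slice nums[-4:-1] selects indices [1, 2, 3] (1->18, 2->8, 3->10), giving [18, 8, 10].

[18, 8, 10]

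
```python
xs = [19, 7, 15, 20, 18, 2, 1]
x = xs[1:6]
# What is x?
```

xs has length 7. The slice xs[1:6] selects indices [1, 2, 3, 4, 5] (1->7, 2->15, 3->20, 4->18, 5->2), giving [7, 15, 20, 18, 2].

[7, 15, 20, 18, 2]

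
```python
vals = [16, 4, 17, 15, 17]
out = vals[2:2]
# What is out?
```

vals has length 5. The slice vals[2:2] resolves to an empty index range, so the result is [].

[]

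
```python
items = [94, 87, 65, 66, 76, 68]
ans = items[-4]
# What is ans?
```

items has length 6. Negative index -4 maps to positive index 6 + (-4) = 2. items[2] = 65.

65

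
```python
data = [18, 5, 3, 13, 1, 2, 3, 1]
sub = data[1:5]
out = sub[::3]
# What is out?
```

data has length 8. The slice data[1:5] selects indices [1, 2, 3, 4] (1->5, 2->3, 3->13, 4->1), giving [5, 3, 13, 1]. So sub = [5, 3, 13, 1]. sub has length 4. The slice sub[::3] selects indices [0, 3] (0->5, 3->1), giving [5, 1].

[5, 1]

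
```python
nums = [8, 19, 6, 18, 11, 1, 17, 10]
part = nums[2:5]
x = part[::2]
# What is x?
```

nums has length 8. The slice nums[2:5] selects indices [2, 3, 4] (2->6, 3->18, 4->11), giving [6, 18, 11]. So part = [6, 18, 11]. part has length 3. The slice part[::2] selects indices [0, 2] (0->6, 2->11), giving [6, 11].

[6, 11]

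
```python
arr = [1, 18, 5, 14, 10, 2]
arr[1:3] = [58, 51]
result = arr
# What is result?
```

arr starts as [1, 18, 5, 14, 10, 2] (length 6). The slice arr[1:3] covers indices [1, 2] with values [18, 5]. Replacing that slice with [58, 51] (same length) produces [1, 58, 51, 14, 10, 2].

[1, 58, 51, 14, 10, 2]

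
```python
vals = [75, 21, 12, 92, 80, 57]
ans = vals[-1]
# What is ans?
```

vals has length 6. Negative index -1 maps to positive index 6 + (-1) = 5. vals[5] = 57.

57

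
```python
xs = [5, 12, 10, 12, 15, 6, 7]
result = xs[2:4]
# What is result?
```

xs has length 7. The slice xs[2:4] selects indices [2, 3] (2->10, 3->12), giving [10, 12].

[10, 12]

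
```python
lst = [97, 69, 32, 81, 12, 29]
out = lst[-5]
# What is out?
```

lst has length 6. Negative index -5 maps to positive index 6 + (-5) = 1. lst[1] = 69.

69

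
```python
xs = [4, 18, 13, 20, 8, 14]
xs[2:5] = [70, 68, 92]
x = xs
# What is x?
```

xs starts as [4, 18, 13, 20, 8, 14] (length 6). The slice xs[2:5] covers indices [2, 3, 4] with values [13, 20, 8]. Replacing that slice with [70, 68, 92] (same length) produces [4, 18, 70, 68, 92, 14].

[4, 18, 70, 68, 92, 14]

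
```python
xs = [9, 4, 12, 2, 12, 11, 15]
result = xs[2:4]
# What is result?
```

xs has length 7. The slice xs[2:4] selects indices [2, 3] (2->12, 3->2), giving [12, 2].

[12, 2]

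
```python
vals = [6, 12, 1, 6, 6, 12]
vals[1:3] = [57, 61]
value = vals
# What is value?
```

vals starts as [6, 12, 1, 6, 6, 12] (length 6). The slice vals[1:3] covers indices [1, 2] with values [12, 1]. Replacing that slice with [57, 61] (same length) produces [6, 57, 61, 6, 6, 12].

[6, 57, 61, 6, 6, 12]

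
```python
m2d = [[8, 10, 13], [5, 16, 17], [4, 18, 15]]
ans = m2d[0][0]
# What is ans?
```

m2d[0] = [8, 10, 13]. Taking column 0 of that row yields 8.

8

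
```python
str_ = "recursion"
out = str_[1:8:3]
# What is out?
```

str_ has length 9. The slice str_[1:8:3] selects indices [1, 4, 7] (1->'e', 4->'r', 7->'o'), giving 'ero'.

'ero'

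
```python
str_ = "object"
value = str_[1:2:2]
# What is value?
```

str_ has length 6. The slice str_[1:2:2] selects indices [1] (1->'b'), giving 'b'.

'b'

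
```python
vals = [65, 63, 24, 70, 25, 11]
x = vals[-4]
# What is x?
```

vals has length 6. Negative index -4 maps to positive index 6 + (-4) = 2. vals[2] = 24.

24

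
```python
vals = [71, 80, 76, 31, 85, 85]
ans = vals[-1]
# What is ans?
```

vals has length 6. Negative index -1 maps to positive index 6 + (-1) = 5. vals[5] = 85.

85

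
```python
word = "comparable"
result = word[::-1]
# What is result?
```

word has length 10. The slice word[::-1] selects indices [9, 8, 7, 6, 5, 4, 3, 2, 1, 0] (9->'e', 8->'l', 7->'b', 6->'a', 5->'r', 4->'a', 3->'p', 2->'m', 1->'o', 0->'c'), giving 'elbarapmoc'.

'elbarapmoc'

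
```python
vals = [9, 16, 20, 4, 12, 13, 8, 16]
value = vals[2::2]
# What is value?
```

vals has length 8. The slice vals[2::2] selects indices [2, 4, 6] (2->20, 4->12, 6->8), giving [20, 12, 8].

[20, 12, 8]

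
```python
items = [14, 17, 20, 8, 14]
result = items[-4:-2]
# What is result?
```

items has length 5. The slice items[-4:-2] selects indices [1, 2] (1->17, 2->20), giving [17, 20].

[17, 20]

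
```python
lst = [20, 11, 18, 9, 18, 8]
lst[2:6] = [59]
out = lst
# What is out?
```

lst starts as [20, 11, 18, 9, 18, 8] (length 6). The slice lst[2:6] covers indices [2, 3, 4, 5] with values [18, 9, 18, 8]. Replacing that slice with [59] (different length) produces [20, 11, 59].

[20, 11, 59]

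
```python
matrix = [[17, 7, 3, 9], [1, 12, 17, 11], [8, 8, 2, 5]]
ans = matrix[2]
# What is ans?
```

matrix has 3 rows. Row 2 is [8, 8, 2, 5].

[8, 8, 2, 5]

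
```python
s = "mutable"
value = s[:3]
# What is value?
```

s has length 7. The slice s[:3] selects indices [0, 1, 2] (0->'m', 1->'u', 2->'t'), giving 'mut'.

'mut'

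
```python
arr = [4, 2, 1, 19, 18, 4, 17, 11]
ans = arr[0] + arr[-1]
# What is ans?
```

arr has length 8. arr[0] = 4.
arr has length 8. Negative index -1 maps to positive index 8 + (-1) = 7. arr[7] = 11.
Sum: 4 + 11 = 15.

15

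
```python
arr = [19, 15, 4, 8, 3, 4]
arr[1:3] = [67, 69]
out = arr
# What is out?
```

arr starts as [19, 15, 4, 8, 3, 4] (length 6). The slice arr[1:3] covers indices [1, 2] with values [15, 4]. Replacing that slice with [67, 69] (same length) produces [19, 67, 69, 8, 3, 4].

[19, 67, 69, 8, 3, 4]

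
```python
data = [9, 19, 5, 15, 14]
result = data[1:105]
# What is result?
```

data has length 5. The slice data[1:105] selects indices [1, 2, 3, 4] (1->19, 2->5, 3->15, 4->14), giving [19, 5, 15, 14].

[19, 5, 15, 14]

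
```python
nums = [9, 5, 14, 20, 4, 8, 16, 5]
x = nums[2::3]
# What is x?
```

nums has length 8. The slice nums[2::3] selects indices [2, 5] (2->14, 5->8), giving [14, 8].

[14, 8]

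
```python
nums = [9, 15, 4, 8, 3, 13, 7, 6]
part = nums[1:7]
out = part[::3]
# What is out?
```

nums has length 8. The slice nums[1:7] selects indices [1, 2, 3, 4, 5, 6] (1->15, 2->4, 3->8, 4->3, 5->13, 6->7), giving [15, 4, 8, 3, 13, 7]. So part = [15, 4, 8, 3, 13, 7]. part has length 6. The slice part[::3] selects indices [0, 3] (0->15, 3->3), giving [15, 3].

[15, 3]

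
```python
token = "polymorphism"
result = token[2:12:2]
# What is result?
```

token has length 12. The slice token[2:12:2] selects indices [2, 4, 6, 8, 10] (2->'l', 4->'m', 6->'r', 8->'h', 10->'s'), giving 'lmrhs'.

'lmrhs'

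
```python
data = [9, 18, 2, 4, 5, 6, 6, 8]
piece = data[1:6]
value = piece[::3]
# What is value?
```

data has length 8. The slice data[1:6] selects indices [1, 2, 3, 4, 5] (1->18, 2->2, 3->4, 4->5, 5->6), giving [18, 2, 4, 5, 6]. So piece = [18, 2, 4, 5, 6]. piece has length 5. The slice piece[::3] selects indices [0, 3] (0->18, 3->5), giving [18, 5].

[18, 5]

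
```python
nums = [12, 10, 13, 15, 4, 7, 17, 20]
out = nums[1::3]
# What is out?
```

nums has length 8. The slice nums[1::3] selects indices [1, 4, 7] (1->10, 4->4, 7->20), giving [10, 4, 20].

[10, 4, 20]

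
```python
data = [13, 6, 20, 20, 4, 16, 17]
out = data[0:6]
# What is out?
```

data has length 7. The slice data[0:6] selects indices [0, 1, 2, 3, 4, 5] (0->13, 1->6, 2->20, 3->20, 4->4, 5->16), giving [13, 6, 20, 20, 4, 16].

[13, 6, 20, 20, 4, 16]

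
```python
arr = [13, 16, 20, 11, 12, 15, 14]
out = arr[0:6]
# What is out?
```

arr has length 7. The slice arr[0:6] selects indices [0, 1, 2, 3, 4, 5] (0->13, 1->16, 2->20, 3->11, 4->12, 5->15), giving [13, 16, 20, 11, 12, 15].

[13, 16, 20, 11, 12, 15]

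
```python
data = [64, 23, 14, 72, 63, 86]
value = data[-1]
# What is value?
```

data has length 6. Negative index -1 maps to positive index 6 + (-1) = 5. data[5] = 86.

86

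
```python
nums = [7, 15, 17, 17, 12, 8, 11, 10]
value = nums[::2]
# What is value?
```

nums has length 8. The slice nums[::2] selects indices [0, 2, 4, 6] (0->7, 2->17, 4->12, 6->11), giving [7, 17, 12, 11].

[7, 17, 12, 11]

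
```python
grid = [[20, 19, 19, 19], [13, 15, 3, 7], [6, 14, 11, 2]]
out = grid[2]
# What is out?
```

grid has 3 rows. Row 2 is [6, 14, 11, 2].

[6, 14, 11, 2]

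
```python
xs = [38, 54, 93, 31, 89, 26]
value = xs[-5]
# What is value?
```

xs has length 6. Negative index -5 maps to positive index 6 + (-5) = 1. xs[1] = 54.

54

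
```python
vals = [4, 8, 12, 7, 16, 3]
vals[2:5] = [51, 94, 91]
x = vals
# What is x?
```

vals starts as [4, 8, 12, 7, 16, 3] (length 6). The slice vals[2:5] covers indices [2, 3, 4] with values [12, 7, 16]. Replacing that slice with [51, 94, 91] (same length) produces [4, 8, 51, 94, 91, 3].

[4, 8, 51, 94, 91, 3]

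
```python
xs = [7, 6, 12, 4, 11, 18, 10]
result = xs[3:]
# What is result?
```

xs has length 7. The slice xs[3:] selects indices [3, 4, 5, 6] (3->4, 4->11, 5->18, 6->10), giving [4, 11, 18, 10].

[4, 11, 18, 10]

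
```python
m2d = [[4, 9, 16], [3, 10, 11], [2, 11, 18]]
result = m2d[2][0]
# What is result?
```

m2d[2] = [2, 11, 18]. Taking column 0 of that row yields 2.

2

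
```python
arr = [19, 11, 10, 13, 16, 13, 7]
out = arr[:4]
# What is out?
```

arr has length 7. The slice arr[:4] selects indices [0, 1, 2, 3] (0->19, 1->11, 2->10, 3->13), giving [19, 11, 10, 13].

[19, 11, 10, 13]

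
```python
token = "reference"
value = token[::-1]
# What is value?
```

token has length 9. The slice token[::-1] selects indices [8, 7, 6, 5, 4, 3, 2, 1, 0] (8->'e', 7->'c', 6->'n', 5->'e', 4->'r', 3->'e', 2->'f', 1->'e', 0->'r'), giving 'ecnerefer'.

'ecnerefer'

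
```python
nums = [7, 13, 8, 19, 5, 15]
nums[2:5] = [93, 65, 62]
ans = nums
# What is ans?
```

nums starts as [7, 13, 8, 19, 5, 15] (length 6). The slice nums[2:5] covers indices [2, 3, 4] with values [8, 19, 5]. Replacing that slice with [93, 65, 62] (same length) produces [7, 13, 93, 65, 62, 15].

[7, 13, 93, 65, 62, 15]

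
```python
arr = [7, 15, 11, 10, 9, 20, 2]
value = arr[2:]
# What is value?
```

arr has length 7. The slice arr[2:] selects indices [2, 3, 4, 5, 6] (2->11, 3->10, 4->9, 5->20, 6->2), giving [11, 10, 9, 20, 2].

[11, 10, 9, 20, 2]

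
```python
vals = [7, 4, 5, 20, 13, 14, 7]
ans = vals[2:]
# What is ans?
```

vals has length 7. The slice vals[2:] selects indices [2, 3, 4, 5, 6] (2->5, 3->20, 4->13, 5->14, 6->7), giving [5, 20, 13, 14, 7].

[5, 20, 13, 14, 7]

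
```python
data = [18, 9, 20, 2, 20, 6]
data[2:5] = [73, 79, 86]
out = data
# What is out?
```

data starts as [18, 9, 20, 2, 20, 6] (length 6). The slice data[2:5] covers indices [2, 3, 4] with values [20, 2, 20]. Replacing that slice with [73, 79, 86] (same length) produces [18, 9, 73, 79, 86, 6].

[18, 9, 73, 79, 86, 6]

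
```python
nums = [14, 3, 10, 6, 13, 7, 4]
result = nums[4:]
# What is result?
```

nums has length 7. The slice nums[4:] selects indices [4, 5, 6] (4->13, 5->7, 6->4), giving [13, 7, 4].

[13, 7, 4]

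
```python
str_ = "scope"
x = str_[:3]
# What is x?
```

str_ has length 5. The slice str_[:3] selects indices [0, 1, 2] (0->'s', 1->'c', 2->'o'), giving 'sco'.

'sco'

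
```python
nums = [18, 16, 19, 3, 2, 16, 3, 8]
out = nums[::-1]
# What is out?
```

nums has length 8. The slice nums[::-1] selects indices [7, 6, 5, 4, 3, 2, 1, 0] (7->8, 6->3, 5->16, 4->2, 3->3, 2->19, 1->16, 0->18), giving [8, 3, 16, 2, 3, 19, 16, 18].

[8, 3, 16, 2, 3, 19, 16, 18]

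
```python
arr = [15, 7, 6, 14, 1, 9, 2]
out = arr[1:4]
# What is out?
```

arr has length 7. The slice arr[1:4] selects indices [1, 2, 3] (1->7, 2->6, 3->14), giving [7, 6, 14].

[7, 6, 14]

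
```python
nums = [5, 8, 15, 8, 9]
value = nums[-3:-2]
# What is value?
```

nums has length 5. The slice nums[-3:-2] selects indices [2] (2->15), giving [15].

[15]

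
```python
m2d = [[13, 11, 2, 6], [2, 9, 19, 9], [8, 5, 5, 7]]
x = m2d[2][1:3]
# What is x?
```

m2d[2] = [8, 5, 5, 7]. m2d[2] has length 4. The slice m2d[2][1:3] selects indices [1, 2] (1->5, 2->5), giving [5, 5].

[5, 5]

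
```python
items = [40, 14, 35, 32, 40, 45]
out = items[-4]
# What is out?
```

items has length 6. Negative index -4 maps to positive index 6 + (-4) = 2. items[2] = 35.

35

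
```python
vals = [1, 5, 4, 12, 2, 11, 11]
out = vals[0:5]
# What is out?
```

vals has length 7. The slice vals[0:5] selects indices [0, 1, 2, 3, 4] (0->1, 1->5, 2->4, 3->12, 4->2), giving [1, 5, 4, 12, 2].

[1, 5, 4, 12, 2]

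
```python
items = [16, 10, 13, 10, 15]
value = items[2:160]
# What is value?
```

items has length 5. The slice items[2:160] selects indices [2, 3, 4] (2->13, 3->10, 4->15), giving [13, 10, 15].

[13, 10, 15]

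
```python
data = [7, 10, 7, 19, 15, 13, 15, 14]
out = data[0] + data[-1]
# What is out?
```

data has length 8. data[0] = 7.
data has length 8. Negative index -1 maps to positive index 8 + (-1) = 7. data[7] = 14.
Sum: 7 + 14 = 21.

21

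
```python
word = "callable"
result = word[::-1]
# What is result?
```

word has length 8. The slice word[::-1] selects indices [7, 6, 5, 4, 3, 2, 1, 0] (7->'e', 6->'l', 5->'b', 4->'a', 3->'l', 2->'l', 1->'a', 0->'c'), giving 'elballac'.

'elballac'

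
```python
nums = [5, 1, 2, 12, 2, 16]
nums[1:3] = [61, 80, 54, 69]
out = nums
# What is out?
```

nums starts as [5, 1, 2, 12, 2, 16] (length 6). The slice nums[1:3] covers indices [1, 2] with values [1, 2]. Replacing that slice with [61, 80, 54, 69] (different length) produces [5, 61, 80, 54, 69, 12, 2, 16].

[5, 61, 80, 54, 69, 12, 2, 16]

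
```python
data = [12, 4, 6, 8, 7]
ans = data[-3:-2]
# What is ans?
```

data has length 5. The slice data[-3:-2] selects indices [2] (2->6), giving [6].

[6]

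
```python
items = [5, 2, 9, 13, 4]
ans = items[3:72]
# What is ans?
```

items has length 5. The slice items[3:72] selects indices [3, 4] (3->13, 4->4), giving [13, 4].

[13, 4]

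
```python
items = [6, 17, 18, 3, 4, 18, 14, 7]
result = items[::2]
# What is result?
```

items has length 8. The slice items[::2] selects indices [0, 2, 4, 6] (0->6, 2->18, 4->4, 6->14), giving [6, 18, 4, 14].

[6, 18, 4, 14]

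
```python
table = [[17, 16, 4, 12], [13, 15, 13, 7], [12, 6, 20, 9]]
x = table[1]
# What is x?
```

table has 3 rows. Row 1 is [13, 15, 13, 7].

[13, 15, 13, 7]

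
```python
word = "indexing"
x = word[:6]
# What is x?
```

word has length 8. The slice word[:6] selects indices [0, 1, 2, 3, 4, 5] (0->'i', 1->'n', 2->'d', 3->'e', 4->'x', 5->'i'), giving 'indexi'.

'indexi'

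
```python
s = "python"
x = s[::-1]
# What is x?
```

s has length 6. The slice s[::-1] selects indices [5, 4, 3, 2, 1, 0] (5->'n', 4->'o', 3->'h', 2->'t', 1->'y', 0->'p'), giving 'nohtyp'.

'nohtyp'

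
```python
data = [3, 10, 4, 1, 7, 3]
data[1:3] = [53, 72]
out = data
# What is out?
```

data starts as [3, 10, 4, 1, 7, 3] (length 6). The slice data[1:3] covers indices [1, 2] with values [10, 4]. Replacing that slice with [53, 72] (same length) produces [3, 53, 72, 1, 7, 3].

[3, 53, 72, 1, 7, 3]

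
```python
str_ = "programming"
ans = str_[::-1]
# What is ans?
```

str_ has length 11. The slice str_[::-1] selects indices [10, 9, 8, 7, 6, 5, 4, 3, 2, 1, 0] (10->'g', 9->'n', 8->'i', 7->'m', 6->'m', 5->'a', 4->'r', 3->'g', 2->'o', 1->'r', 0->'p'), giving 'gnimmargorp'.

'gnimmargorp'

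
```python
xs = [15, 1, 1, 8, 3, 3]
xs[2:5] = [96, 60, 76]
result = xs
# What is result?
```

xs starts as [15, 1, 1, 8, 3, 3] (length 6). The slice xs[2:5] covers indices [2, 3, 4] with values [1, 8, 3]. Replacing that slice with [96, 60, 76] (same length) produces [15, 1, 96, 60, 76, 3].

[15, 1, 96, 60, 76, 3]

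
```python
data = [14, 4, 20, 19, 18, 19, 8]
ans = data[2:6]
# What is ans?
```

data has length 7. The slice data[2:6] selects indices [2, 3, 4, 5] (2->20, 3->19, 4->18, 5->19), giving [20, 19, 18, 19].

[20, 19, 18, 19]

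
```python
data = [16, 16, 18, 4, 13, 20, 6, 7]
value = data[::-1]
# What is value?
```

data has length 8. The slice data[::-1] selects indices [7, 6, 5, 4, 3, 2, 1, 0] (7->7, 6->6, 5->20, 4->13, 3->4, 2->18, 1->16, 0->16), giving [7, 6, 20, 13, 4, 18, 16, 16].

[7, 6, 20, 13, 4, 18, 16, 16]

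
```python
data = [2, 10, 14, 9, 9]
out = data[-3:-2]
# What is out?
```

data has length 5. The slice data[-3:-2] selects indices [2] (2->14), giving [14].

[14]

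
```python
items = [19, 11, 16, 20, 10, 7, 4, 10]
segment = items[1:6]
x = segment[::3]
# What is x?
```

items has length 8. The slice items[1:6] selects indices [1, 2, 3, 4, 5] (1->11, 2->16, 3->20, 4->10, 5->7), giving [11, 16, 20, 10, 7]. So segment = [11, 16, 20, 10, 7]. segment has length 5. The slice segment[::3] selects indices [0, 3] (0->11, 3->10), giving [11, 10].

[11, 10]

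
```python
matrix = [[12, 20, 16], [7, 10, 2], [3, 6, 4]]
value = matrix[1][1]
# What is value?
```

matrix[1] = [7, 10, 2]. Taking column 1 of that row yields 10.

10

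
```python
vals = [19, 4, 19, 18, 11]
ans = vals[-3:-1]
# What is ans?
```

vals has length 5. The slice vals[-3:-1] selects indices [2, 3] (2->19, 3->18), giving [19, 18].

[19, 18]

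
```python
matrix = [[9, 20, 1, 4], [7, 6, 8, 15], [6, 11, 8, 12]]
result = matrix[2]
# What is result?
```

matrix has 3 rows. Row 2 is [6, 11, 8, 12].

[6, 11, 8, 12]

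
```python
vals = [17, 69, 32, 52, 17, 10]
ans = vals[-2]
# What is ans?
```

vals has length 6. Negative index -2 maps to positive index 6 + (-2) = 4. vals[4] = 17.

17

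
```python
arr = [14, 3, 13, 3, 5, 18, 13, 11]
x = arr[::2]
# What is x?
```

arr has length 8. The slice arr[::2] selects indices [0, 2, 4, 6] (0->14, 2->13, 4->5, 6->13), giving [14, 13, 5, 13].

[14, 13, 5, 13]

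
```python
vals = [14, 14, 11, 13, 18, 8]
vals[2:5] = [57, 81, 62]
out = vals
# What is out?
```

vals starts as [14, 14, 11, 13, 18, 8] (length 6). The slice vals[2:5] covers indices [2, 3, 4] with values [11, 13, 18]. Replacing that slice with [57, 81, 62] (same length) produces [14, 14, 57, 81, 62, 8].

[14, 14, 57, 81, 62, 8]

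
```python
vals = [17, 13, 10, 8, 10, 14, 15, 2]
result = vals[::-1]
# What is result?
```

vals has length 8. The slice vals[::-1] selects indices [7, 6, 5, 4, 3, 2, 1, 0] (7->2, 6->15, 5->14, 4->10, 3->8, 2->10, 1->13, 0->17), giving [2, 15, 14, 10, 8, 10, 13, 17].

[2, 15, 14, 10, 8, 10, 13, 17]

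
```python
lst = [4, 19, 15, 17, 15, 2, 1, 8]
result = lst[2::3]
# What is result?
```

lst has length 8. The slice lst[2::3] selects indices [2, 5] (2->15, 5->2), giving [15, 2].

[15, 2]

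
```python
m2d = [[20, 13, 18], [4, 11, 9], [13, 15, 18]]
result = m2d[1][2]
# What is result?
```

m2d[1] = [4, 11, 9]. Taking column 2 of that row yields 9.

9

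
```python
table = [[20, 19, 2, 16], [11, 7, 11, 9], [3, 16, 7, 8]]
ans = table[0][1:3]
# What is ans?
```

table[0] = [20, 19, 2, 16]. table[0] has length 4. The slice table[0][1:3] selects indices [1, 2] (1->19, 2->2), giving [19, 2].

[19, 2]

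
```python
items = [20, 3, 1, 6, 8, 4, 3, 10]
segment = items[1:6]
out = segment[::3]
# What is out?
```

items has length 8. The slice items[1:6] selects indices [1, 2, 3, 4, 5] (1->3, 2->1, 3->6, 4->8, 5->4), giving [3, 1, 6, 8, 4]. So segment = [3, 1, 6, 8, 4]. segment has length 5. The slice segment[::3] selects indices [0, 3] (0->3, 3->8), giving [3, 8].

[3, 8]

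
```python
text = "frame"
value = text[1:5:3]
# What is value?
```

text has length 5. The slice text[1:5:3] selects indices [1, 4] (1->'r', 4->'e'), giving 're'.

're'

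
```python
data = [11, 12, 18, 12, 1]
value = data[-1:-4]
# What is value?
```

data has length 5. The slice data[-1:-4] resolves to an empty index range, so the result is [].

[]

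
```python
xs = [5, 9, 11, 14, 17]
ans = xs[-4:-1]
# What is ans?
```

xs has length 5. The slice xs[-4:-1] selects indices [1, 2, 3] (1->9, 2->11, 3->14), giving [9, 11, 14].

[9, 11, 14]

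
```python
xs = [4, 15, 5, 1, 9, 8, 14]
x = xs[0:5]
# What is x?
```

xs has length 7. The slice xs[0:5] selects indices [0, 1, 2, 3, 4] (0->4, 1->15, 2->5, 3->1, 4->9), giving [4, 15, 5, 1, 9].

[4, 15, 5, 1, 9]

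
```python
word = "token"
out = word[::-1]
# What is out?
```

word has length 5. The slice word[::-1] selects indices [4, 3, 2, 1, 0] (4->'n', 3->'e', 2->'k', 1->'o', 0->'t'), giving 'nekot'.

'nekot'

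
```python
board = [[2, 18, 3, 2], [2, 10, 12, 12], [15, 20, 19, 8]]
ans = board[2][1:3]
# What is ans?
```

board[2] = [15, 20, 19, 8]. board[2] has length 4. The slice board[2][1:3] selects indices [1, 2] (1->20, 2->19), giving [20, 19].

[20, 19]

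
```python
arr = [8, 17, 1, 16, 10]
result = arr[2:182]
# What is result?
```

arr has length 5. The slice arr[2:182] selects indices [2, 3, 4] (2->1, 3->16, 4->10), giving [1, 16, 10].

[1, 16, 10]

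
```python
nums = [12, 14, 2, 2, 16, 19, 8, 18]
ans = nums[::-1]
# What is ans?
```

nums has length 8. The slice nums[::-1] selects indices [7, 6, 5, 4, 3, 2, 1, 0] (7->18, 6->8, 5->19, 4->16, 3->2, 2->2, 1->14, 0->12), giving [18, 8, 19, 16, 2, 2, 14, 12].

[18, 8, 19, 16, 2, 2, 14, 12]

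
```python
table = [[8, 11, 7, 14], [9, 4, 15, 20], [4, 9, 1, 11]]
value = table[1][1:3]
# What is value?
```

table[1] = [9, 4, 15, 20]. table[1] has length 4. The slice table[1][1:3] selects indices [1, 2] (1->4, 2->15), giving [4, 15].

[4, 15]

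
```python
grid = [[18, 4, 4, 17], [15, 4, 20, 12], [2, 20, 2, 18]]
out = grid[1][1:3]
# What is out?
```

grid[1] = [15, 4, 20, 12]. grid[1] has length 4. The slice grid[1][1:3] selects indices [1, 2] (1->4, 2->20), giving [4, 20].

[4, 20]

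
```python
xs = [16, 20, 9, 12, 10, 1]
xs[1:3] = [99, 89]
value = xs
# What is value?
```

xs starts as [16, 20, 9, 12, 10, 1] (length 6). The slice xs[1:3] covers indices [1, 2] with values [20, 9]. Replacing that slice with [99, 89] (same length) produces [16, 99, 89, 12, 10, 1].

[16, 99, 89, 12, 10, 1]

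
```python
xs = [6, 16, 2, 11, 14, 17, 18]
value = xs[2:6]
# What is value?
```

xs has length 7. The slice xs[2:6] selects indices [2, 3, 4, 5] (2->2, 3->11, 4->14, 5->17), giving [2, 11, 14, 17].

[2, 11, 14, 17]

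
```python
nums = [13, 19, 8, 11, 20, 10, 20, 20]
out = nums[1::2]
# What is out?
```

nums has length 8. The slice nums[1::2] selects indices [1, 3, 5, 7] (1->19, 3->11, 5->10, 7->20), giving [19, 11, 10, 20].

[19, 11, 10, 20]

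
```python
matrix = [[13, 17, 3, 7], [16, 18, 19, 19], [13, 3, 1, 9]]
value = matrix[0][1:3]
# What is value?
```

matrix[0] = [13, 17, 3, 7]. matrix[0] has length 4. The slice matrix[0][1:3] selects indices [1, 2] (1->17, 2->3), giving [17, 3].

[17, 3]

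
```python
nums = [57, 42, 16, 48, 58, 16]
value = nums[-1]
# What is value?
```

nums has length 6. Negative index -1 maps to positive index 6 + (-1) = 5. nums[5] = 16.

16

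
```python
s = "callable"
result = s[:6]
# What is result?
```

s has length 8. The slice s[:6] selects indices [0, 1, 2, 3, 4, 5] (0->'c', 1->'a', 2->'l', 3->'l', 4->'a', 5->'b'), giving 'callab'.

'callab'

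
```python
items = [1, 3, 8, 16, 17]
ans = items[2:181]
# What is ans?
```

items has length 5. The slice items[2:181] selects indices [2, 3, 4] (2->8, 3->16, 4->17), giving [8, 16, 17].

[8, 16, 17]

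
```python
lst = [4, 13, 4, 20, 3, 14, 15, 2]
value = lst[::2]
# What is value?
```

lst has length 8. The slice lst[::2] selects indices [0, 2, 4, 6] (0->4, 2->4, 4->3, 6->15), giving [4, 4, 3, 15].

[4, 4, 3, 15]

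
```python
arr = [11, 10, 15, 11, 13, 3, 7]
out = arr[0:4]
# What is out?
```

arr has length 7. The slice arr[0:4] selects indices [0, 1, 2, 3] (0->11, 1->10, 2->15, 3->11), giving [11, 10, 15, 11].

[11, 10, 15, 11]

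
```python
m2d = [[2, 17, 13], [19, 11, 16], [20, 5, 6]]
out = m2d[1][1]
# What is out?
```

m2d[1] = [19, 11, 16]. Taking column 1 of that row yields 11.

11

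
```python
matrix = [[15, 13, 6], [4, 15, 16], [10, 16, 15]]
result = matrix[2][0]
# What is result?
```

matrix[2] = [10, 16, 15]. Taking column 0 of that row yields 10.

10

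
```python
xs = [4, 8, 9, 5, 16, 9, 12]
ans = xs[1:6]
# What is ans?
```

xs has length 7. The slice xs[1:6] selects indices [1, 2, 3, 4, 5] (1->8, 2->9, 3->5, 4->16, 5->9), giving [8, 9, 5, 16, 9].

[8, 9, 5, 16, 9]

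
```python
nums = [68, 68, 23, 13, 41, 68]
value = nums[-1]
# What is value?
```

nums has length 6. Negative index -1 maps to positive index 6 + (-1) = 5. nums[5] = 68.

68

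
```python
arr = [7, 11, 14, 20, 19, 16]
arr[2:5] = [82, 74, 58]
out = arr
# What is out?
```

arr starts as [7, 11, 14, 20, 19, 16] (length 6). The slice arr[2:5] covers indices [2, 3, 4] with values [14, 20, 19]. Replacing that slice with [82, 74, 58] (same length) produces [7, 11, 82, 74, 58, 16].

[7, 11, 82, 74, 58, 16]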